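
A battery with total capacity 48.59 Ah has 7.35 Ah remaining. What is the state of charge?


SOC = (remaining / total) * 100 = (7.35 / 48.59) * 100 = 15.13%

15.13%


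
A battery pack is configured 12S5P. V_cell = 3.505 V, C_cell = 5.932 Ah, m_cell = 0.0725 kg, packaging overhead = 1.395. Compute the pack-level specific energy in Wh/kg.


Step 1: V_pack = 12 * 3.505 = 42.06 V
Step 2: C_pack = 5 * 5.932 = 29.66 Ah
Step 3: E_pack = V_pack * C_pack = 42.06 * 29.66 = 1247.5 Wh
Step 4: m_pack = 12 * 5 * 0.0725 * 1.395 = 6.0683 kg
Step 5: ED = E_pack / m_pack = 1247.5 / 6.0683 = 205.6 Wh/kg

205.6 Wh/kg


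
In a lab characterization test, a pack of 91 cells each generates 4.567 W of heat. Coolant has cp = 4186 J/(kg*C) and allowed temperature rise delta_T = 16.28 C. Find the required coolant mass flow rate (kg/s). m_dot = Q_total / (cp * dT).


Step 1: Total heat Q = 91 * 4.567 W = 415.6 W
Step 2: denom = cp * dT = 4186 * 16.28 = 68148
Step 3: m_dot = 415.6 / 68148 = 0.006098 kg/s

0.006098 kg/s


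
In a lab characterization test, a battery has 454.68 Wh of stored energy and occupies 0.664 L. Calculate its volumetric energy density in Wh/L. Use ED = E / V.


ED = E / V = 454.68 / 0.664 = 684.8 Wh/L

684.8 Wh/L


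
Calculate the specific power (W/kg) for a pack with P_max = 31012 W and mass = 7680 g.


Convert: m = 7680 g = 7.68 kg
Specific power = 31012 W / 7.68 kg = 4038 W/kg

4038 W/kg


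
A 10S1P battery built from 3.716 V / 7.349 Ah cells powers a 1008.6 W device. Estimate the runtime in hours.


Step 1: E_pack = Ns * V_cell * Np * C_cell = 10 * 3.716 * 1 * 7.349 = 273.09 Wh
Step 2: t = E_pack / P = 273.09 / 1008.6 = 0.2708 hr

0.2708 hr


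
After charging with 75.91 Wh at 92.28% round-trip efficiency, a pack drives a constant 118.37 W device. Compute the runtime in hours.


Step 1: E_discharge = eta/100 * E_charge = 92.28/100 * 75.91 = 70.05 Wh
Step 2: t = E_discharge / P = 70.05 / 118.37 = 0.5918 hr

0.5918 hr


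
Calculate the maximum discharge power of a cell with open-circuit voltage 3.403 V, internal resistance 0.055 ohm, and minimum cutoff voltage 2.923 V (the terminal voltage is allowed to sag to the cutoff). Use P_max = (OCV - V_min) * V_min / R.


P_max = (OCV - V_min) * V_min / R = (3.403 - 2.923) * 2.923 / 0.055 = 0.48 * 2.923 / 0.055 = 25.51 W

25.51 W


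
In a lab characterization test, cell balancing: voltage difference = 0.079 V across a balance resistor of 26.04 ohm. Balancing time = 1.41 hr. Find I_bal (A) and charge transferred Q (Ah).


I_bal = dV / R = 0.079 / 26.04 = 0.0030338 A
Q = I_bal * t = 0.0030338 * 1.41 = 0.004278 Ah

I=0.0030338 A, Q=0.004278 Ah


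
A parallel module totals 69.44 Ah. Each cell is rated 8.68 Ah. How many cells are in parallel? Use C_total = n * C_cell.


n = C_total / C_cell = 69.44 / 8.68 = 8

8


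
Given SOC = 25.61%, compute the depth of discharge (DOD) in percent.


DOD = 100 - SOC = 100 - 25.61 = 74.39%

74.39%


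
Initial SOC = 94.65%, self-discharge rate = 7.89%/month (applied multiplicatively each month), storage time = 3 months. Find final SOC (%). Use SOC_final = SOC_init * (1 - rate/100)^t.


Monthly retention factor = 1 - 7.89/100 = 0.9211
Over 3 months: factor^3 = 0.78148
SOC_final = 94.65 * 0.78148 = 73.97%

73.97%


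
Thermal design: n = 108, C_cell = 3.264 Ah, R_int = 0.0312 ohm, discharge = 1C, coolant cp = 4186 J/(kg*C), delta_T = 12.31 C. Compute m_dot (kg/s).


Step 1: I = 1 * 3.264 = 3.264 A
Step 2: Q_cell = I^2 * R = 3.264^2 * 0.0312 = 0.3324 W
Step 3: Q_total = 108 * 0.3324 = 35.899 W
Step 4: m_dot = Q_total / (cp * dT) = 35.899 / (4186 * 12.31) = 6.967e-04 kg/s

6.967e-04 kg/s


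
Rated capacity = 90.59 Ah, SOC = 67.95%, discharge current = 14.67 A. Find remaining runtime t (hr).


Step 1: remaining = SOC/100 * C_total = 67.95/100 * 90.59 = 61.556 Ah
Step 2: t = remaining / I = 61.556 / 14.67 = 4.196 hr

4.196 hr


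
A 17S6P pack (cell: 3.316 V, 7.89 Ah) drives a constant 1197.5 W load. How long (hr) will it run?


Step 1: E_pack = Ns * V_cell * Np * C_cell = 17 * 3.316 * 6 * 7.89 = 2668.7 Wh
Step 2: t = E_pack / P = 2668.7 / 1197.5 = 2.229 hr

2.229 hr


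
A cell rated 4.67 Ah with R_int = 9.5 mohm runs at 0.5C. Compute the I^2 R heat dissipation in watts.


Convert: R = 9.5 mohm = 0.0095 ohm
Step 1: I = C_rate * capacity = 0.5 * 4.67 = 2.335 A
Step 2: Q = I^2 * R = 2.335^2 * 0.0095 = 5.4522 * 0.0095 = 0.05180 W

0.05180 W


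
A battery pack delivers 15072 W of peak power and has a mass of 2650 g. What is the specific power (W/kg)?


Convert: m = 2650 g = 2.65 kg
SP = P / m = 15072 / 2.65 = 5688 W/kg

5688 W/kg


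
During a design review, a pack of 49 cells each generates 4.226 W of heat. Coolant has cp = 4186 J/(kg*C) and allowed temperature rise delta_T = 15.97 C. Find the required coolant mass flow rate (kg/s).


Step 1: Total heat Q = 49 * 4.226 W = 207.07 W
Step 2: denom = cp * dT = 4186 * 15.97 = 66850
Step 3: m_dot = 207.07 / 66850 = 0.003098 kg/s

0.003098 kg/s


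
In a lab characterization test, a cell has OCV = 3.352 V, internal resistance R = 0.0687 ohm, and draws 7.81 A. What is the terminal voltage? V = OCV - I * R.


IR drop = 7.81 * 0.0687 = 0.53655 V
V = 3.352 - 0.53655 = 2.815 V

2.815 V


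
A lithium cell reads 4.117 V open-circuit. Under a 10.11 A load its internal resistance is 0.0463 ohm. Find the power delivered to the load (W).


Step 1: V_terminal = OCV - I*R = 4.117 - 10.11 * 0.0463 = 3.6489 V
Step 2: P_out = V_terminal * I = 3.6489 * 10.11 = 36.89 W

36.89 W


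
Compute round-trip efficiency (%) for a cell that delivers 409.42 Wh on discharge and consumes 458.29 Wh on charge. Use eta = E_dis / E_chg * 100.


eta_e = E_dis / E_chg * 100 = 409.42 / 458.29 * 100 = 89.34%

89.34%


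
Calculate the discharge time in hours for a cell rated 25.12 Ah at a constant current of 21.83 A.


Runtime = 25.12 Ah / 21.83 A = 1.151 hr

1.151 hr


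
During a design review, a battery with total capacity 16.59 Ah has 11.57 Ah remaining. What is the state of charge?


SOC% = 11.57 / 16.59 * 100 = 69.74%

69.74%


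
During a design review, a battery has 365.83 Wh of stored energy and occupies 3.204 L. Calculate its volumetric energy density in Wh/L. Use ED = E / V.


ED = E / V = 365.83 / 3.204 = 114.2 Wh/L

114.2 Wh/L


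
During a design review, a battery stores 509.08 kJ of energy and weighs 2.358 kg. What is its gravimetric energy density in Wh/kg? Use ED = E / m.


Convert: E = 509.08 kJ = 141.41 Wh
ED = E / m = 141.41 / 2.358 = 59.97 Wh/kg

59.97 Wh/kg


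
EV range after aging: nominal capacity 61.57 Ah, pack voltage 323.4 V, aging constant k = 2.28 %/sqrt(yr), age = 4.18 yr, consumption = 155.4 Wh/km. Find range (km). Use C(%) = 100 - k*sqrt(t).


Step 1: capacity retention = 100 - 2.28 * sqrt(4.18) = 100 - 2.28 * 2.0445 = 95.339%
Step 2: C_now = 61.57 * 95.339/100 = 58.7 Ah
Step 3: E_pack = V * C_now = 323.4 * 58.7 = 18984 Wh
Step 4: range = E_pack / consumption = 18984 / 155.4 = 122.2 km

122.2 km


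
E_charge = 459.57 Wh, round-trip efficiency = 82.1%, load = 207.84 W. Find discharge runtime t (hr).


Step 1: E_discharge = eta/100 * E_charge = 82.1/100 * 459.57 = 377.31 Wh
Step 2: t = E_discharge / P = 377.31 / 207.84 = 1.815 hr

1.815 hr


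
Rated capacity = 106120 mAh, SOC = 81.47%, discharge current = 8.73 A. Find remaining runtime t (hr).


Convert: C_total = 106120 mAh = 106.12 Ah
Step 1: remaining = SOC/100 * C_total = 81.47/100 * 106.12 = 86.456 Ah
Step 2: t = remaining / I = 86.456 / 8.73 = 9.903 hr

9.903 hr


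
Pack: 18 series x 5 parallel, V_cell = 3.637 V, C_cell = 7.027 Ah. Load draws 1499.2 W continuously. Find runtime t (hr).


Step 1: E_pack = Ns * V_cell * Np * C_cell = 18 * 3.637 * 5 * 7.027 = 2300.1 Wh
Step 2: t = E_pack / P = 2300.1 / 1499.2 = 1.534 hr

1.534 hr


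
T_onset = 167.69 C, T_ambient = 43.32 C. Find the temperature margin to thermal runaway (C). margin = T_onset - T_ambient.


Safety margin = 167.69 C - 43.32 C = 124.37 C

124.37 C


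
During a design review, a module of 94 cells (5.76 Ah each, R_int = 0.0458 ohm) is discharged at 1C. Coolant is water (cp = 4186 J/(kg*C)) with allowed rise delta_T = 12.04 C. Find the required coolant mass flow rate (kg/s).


Step 1: I = 1 * 5.76 = 5.76 A
Step 2: Q_cell = I^2 * R = 5.76^2 * 0.0458 = 1.5195 W
Step 3: Q_total = 94 * 1.5195 = 142.83 W
Step 4: m_dot = Q_total / (cp * dT) = 142.83 / (4186 * 12.04) = 0.002834 kg/s

0.002834 kg/s


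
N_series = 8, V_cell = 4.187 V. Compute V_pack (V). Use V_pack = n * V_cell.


With 8 cells in series at 4.187 V each, V_pack = 33.496 V

33.496 V


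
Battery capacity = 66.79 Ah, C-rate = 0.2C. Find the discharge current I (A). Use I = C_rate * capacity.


I = C_rate * capacity = 0.2 * 66.79 = 13.358 A

13.358 A


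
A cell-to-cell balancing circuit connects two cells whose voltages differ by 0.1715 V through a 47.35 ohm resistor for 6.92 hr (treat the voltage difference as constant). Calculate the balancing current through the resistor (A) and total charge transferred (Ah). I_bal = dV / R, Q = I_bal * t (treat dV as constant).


First, Ohm's law: I_bal = 0.1715 V / 47.35 ohm = 0.003622 A
Then Q = I * t = 0.003622 A * 6.92 hr = 0.02506 Ah

I=0.003622 A, Q=0.02506 Ah


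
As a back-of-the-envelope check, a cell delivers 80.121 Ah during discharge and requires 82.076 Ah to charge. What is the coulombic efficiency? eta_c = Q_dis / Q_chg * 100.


eta_c = Q_dis / Q_chg * 100 = 80.121 / 82.076 * 100 = 97.62%

97.62%


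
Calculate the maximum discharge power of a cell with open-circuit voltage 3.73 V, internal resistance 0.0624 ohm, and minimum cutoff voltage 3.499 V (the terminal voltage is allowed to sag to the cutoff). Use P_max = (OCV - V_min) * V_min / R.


P_max = (OCV - V_min) * V_min / R = (3.73 - 3.499) * 3.499 / 0.0624 = 0.231 * 3.499 / 0.0624 = 12.95 W

12.95 W


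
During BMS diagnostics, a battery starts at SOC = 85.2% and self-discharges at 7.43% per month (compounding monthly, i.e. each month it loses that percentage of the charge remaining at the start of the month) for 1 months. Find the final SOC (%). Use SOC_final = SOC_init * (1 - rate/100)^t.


Monthly retention factor = 1 - 7.43/100 = 0.9257
Over 1 months: factor^1 = 0.9257
SOC_final = 85.2 * 0.9257 = 78.87%

78.87%


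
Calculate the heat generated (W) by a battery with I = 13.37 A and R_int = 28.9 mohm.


Convert: R = 28.9 mohm = 0.0289 ohm
I^2 = 178.76
Q = 178.76 * 0.0289 = 5.166 W

5.166 W


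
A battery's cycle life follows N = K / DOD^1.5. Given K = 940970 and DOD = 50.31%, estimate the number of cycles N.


DOD^1.5 = 356.85
N = K / DOD^1.5 = 940970 / 356.85 = 2637

2637 cycles


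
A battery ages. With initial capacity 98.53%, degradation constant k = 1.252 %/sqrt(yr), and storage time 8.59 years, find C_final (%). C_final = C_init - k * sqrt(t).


sqrt(t) = sqrt(8.59) = 2.9309
C_final = 98.53 - 1.252 * 2.9309 = 94.86%

94.86%


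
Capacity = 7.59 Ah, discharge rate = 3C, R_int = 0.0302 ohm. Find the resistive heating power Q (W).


Step 1: I = C_rate * capacity = 3 * 7.59 = 22.77 A
Step 2: Q = I^2 * R = 22.77^2 * 0.0302 = 518.47 * 0.0302 = 15.66 W

15.66 W


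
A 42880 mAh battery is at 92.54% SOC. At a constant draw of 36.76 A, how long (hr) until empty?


Convert: C_total = 42880 mAh = 42.88 Ah
Step 1: remaining = SOC/100 * C_total = 92.54/100 * 42.88 = 39.681 Ah
Step 2: t = remaining / I = 39.681 / 36.76 = 1.079 hr

1.079 hr


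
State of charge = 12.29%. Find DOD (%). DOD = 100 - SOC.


DOD = 100 - SOC = 100 - 12.29 = 87.71%

87.71%


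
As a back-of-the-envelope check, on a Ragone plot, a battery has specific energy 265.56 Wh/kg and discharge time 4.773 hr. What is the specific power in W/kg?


P_specific = E / t = 265.56 / 4.773 = 55.64 W/kg

55.64 W/kg


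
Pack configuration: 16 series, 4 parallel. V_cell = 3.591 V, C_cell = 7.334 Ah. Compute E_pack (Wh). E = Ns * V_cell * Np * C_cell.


V_pack = 16 * 3.591 = 57.456 V
C_pack = 4 * 7.334 = 29.336 Ah
E = V_pack * C_pack = 57.456 * 29.336 = 1686 Wh

1686 Wh


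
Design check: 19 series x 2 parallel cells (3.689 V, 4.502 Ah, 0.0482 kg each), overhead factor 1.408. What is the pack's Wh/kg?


Step 1: V_pack = 19 * 3.689 = 70.091 V
Step 2: C_pack = 2 * 4.502 = 9.004 Ah
Step 3: E_pack = V_pack * C_pack = 70.091 * 9.004 = 631.1 Wh
Step 4: m_pack = 19 * 2 * 0.0482 * 1.408 = 2.5789 kg
Step 5: ED = E_pack / m_pack = 631.1 / 2.5789 = 244.7 Wh/kg

244.7 Wh/kg


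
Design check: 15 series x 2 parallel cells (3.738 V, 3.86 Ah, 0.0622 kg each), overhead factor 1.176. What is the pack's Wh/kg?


Step 1: V_pack = 15 * 3.738 = 56.07 V
Step 2: C_pack = 2 * 3.86 = 7.72 Ah
Step 3: E_pack = V_pack * C_pack = 56.07 * 7.72 = 432.86 Wh
Step 4: m_pack = 15 * 2 * 0.0622 * 1.176 = 2.1944 kg
Step 5: ED = E_pack / m_pack = 432.86 / 2.1944 = 197.3 Wh/kg

197.3 Wh/kg


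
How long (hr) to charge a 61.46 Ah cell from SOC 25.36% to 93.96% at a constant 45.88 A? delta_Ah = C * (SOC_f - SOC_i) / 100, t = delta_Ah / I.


Step 1: dSOC = 93.96% - 25.36% = 68.6%
Step 2: delta_Ah = 61.46 * 68.6 / 100 = 42.162 Ah
Step 3: t = 42.162 / 45.88 = 0.9190 hr

0.9190 hr


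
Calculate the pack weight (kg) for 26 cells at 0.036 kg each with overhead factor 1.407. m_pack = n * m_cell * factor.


m_pack = n * m_cell * overhead = 26 * 0.036 * 1.407 = 1.317 kg

1.317 kg


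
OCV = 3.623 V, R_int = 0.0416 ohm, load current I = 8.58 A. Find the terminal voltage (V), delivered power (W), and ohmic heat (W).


Step 1: V_terminal = OCV - I*R = 3.623 - 8.58 * 0.0416 = 3.2661 V
Step 2: P_out = V_terminal * I = 3.2661 * 8.58 = 28.02 W
Step 3: Q = I^2 * R = 8.58^2 * 0.0416 = 3.062 W

V=3.2661 V, P=28.02 W, Q=3.062 W


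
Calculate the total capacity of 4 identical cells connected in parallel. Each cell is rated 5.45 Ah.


Parallel capacities add: 4 * 5.45 Ah = 21.8 Ah

21.8 Ah


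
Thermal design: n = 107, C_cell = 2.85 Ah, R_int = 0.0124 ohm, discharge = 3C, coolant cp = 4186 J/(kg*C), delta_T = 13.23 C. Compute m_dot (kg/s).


Step 1: I = 3 * 2.85 = 8.55 A
Step 2: Q_cell = I^2 * R = 8.55^2 * 0.0124 = 0.90647 W
Step 3: Q_total = 107 * 0.90647 = 96.992 W
Step 4: m_dot = Q_total / (cp * dT) = 96.992 / (4186 * 13.23) = 0.001751 kg/s

0.001751 kg/s


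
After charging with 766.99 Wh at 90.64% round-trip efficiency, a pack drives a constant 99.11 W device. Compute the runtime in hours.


Step 1: E_discharge = eta/100 * E_charge = 90.64/100 * 766.99 = 695.2 Wh
Step 2: t = E_discharge / P = 695.2 / 99.11 = 7.014 hr

7.014 hr


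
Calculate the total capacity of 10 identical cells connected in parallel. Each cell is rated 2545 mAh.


Convert: C_cell = 2545 mAh = 2.545 Ah
C_total = 10 * 2.545 = 25.45 Ah

25.45 Ah


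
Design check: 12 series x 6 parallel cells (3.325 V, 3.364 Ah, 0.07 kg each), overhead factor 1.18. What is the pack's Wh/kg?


Step 1: V_pack = 12 * 3.325 = 39.9 V
Step 2: C_pack = 6 * 3.364 = 20.184 Ah
Step 3: E_pack = V_pack * C_pack = 39.9 * 20.184 = 805.34 Wh
Step 4: m_pack = 12 * 6 * 0.07 * 1.18 = 5.9472 kg
Step 5: ED = E_pack / m_pack = 805.34 / 5.9472 = 135.4 Wh/kg

135.4 Wh/kg


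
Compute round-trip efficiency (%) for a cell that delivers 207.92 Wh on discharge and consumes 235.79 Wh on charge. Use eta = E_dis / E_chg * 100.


eta_e = E_dis / E_chg * 100 = 207.92 / 235.79 * 100 = 88.18%

88.18%


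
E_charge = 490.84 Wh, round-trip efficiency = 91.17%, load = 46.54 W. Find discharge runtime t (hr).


Step 1: E_discharge = eta/100 * E_charge = 91.17/100 * 490.84 = 447.5 Wh
Step 2: t = E_discharge / P = 447.5 / 46.54 = 9.615 hr

9.615 hr


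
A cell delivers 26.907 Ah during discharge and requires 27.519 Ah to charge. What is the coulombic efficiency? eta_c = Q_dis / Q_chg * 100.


Coulombic efficiency = 26.907/27.519 * 100% = 97.78%

97.78%


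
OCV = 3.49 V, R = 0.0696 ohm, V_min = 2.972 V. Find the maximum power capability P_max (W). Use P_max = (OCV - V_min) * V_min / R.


dV = OCV - V_min = 0.518 V (so I_max = dV / R)
P_max = dV * V_min / R = 0.518 * 2.972 / 0.0696 = 22.12 W

22.12 W


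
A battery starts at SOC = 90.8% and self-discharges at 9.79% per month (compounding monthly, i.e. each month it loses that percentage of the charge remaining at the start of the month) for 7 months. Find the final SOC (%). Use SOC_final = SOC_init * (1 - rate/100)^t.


decay = (1 - 9.79/100)^7 = 0.48616
SOC_final = 90.8 * 0.48616 = 44.14%

44.14%


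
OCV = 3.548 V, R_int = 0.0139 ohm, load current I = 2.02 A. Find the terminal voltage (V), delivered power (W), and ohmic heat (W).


Step 1: V_terminal = OCV - I*R = 3.548 - 2.02 * 0.0139 = 3.5199 V
Step 2: P_out = V_terminal * I = 3.5199 * 2.02 = 7.110 W
Step 3: Q = I^2 * R = 2.02^2 * 0.0139 = 0.05672 W

V=3.5199 V, P=7.110 W, Q=0.05672 W


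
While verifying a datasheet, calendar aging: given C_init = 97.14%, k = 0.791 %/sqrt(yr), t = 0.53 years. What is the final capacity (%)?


sqrt(t) = sqrt(0.53) = 0.72801
C_final = 97.14 - 0.791 * 0.72801 = 96.56%

96.56%


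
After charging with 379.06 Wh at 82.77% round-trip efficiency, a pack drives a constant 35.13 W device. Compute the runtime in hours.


Step 1: E_discharge = eta/100 * E_charge = 82.77/100 * 379.06 = 313.75 Wh
Step 2: t = E_discharge / P = 313.75 / 35.13 = 8.931 hr

8.931 hr


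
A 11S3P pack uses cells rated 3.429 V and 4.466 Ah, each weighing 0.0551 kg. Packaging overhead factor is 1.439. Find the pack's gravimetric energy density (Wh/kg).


Step 1: V_pack = 11 * 3.429 = 37.719 V
Step 2: C_pack = 3 * 4.466 = 13.398 Ah
Step 3: E_pack = V_pack * C_pack = 37.719 * 13.398 = 505.36 Wh
Step 4: m_pack = 11 * 3 * 0.0551 * 1.439 = 2.6165 kg
Step 5: ED = E_pack / m_pack = 505.36 / 2.6165 = 193.1 Wh/kg

193.1 Wh/kg


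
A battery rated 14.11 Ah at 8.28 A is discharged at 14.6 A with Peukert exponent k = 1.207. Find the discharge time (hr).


t_rated = C / I_rated = 14.11 / 8.28 = 1.7041 hr
(I_rated/I)^k = (0.56712)^1.207 = 0.5043
t = t_rated * (I_rated/I)^k = 1.7041 * 0.5043 = 0.8594 hr

0.8594 hr


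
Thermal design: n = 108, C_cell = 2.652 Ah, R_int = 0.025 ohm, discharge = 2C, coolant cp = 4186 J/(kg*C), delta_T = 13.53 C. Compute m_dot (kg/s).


Step 1: I = 2 * 2.652 = 5.304 A
Step 2: Q_cell = I^2 * R = 5.304^2 * 0.025 = 0.70331 W
Step 3: Q_total = 108 * 0.70331 = 75.957 W
Step 4: m_dot = Q_total / (cp * dT) = 75.957 / (4186 * 13.53) = 0.001341 kg/s

0.001341 kg/s


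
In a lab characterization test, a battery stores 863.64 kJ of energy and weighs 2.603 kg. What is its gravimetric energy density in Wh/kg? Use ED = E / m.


Convert: E = 863.64 kJ = 239.9 Wh
ED = E / m = 239.9 / 2.603 = 92.16 Wh/kg

92.16 Wh/kg


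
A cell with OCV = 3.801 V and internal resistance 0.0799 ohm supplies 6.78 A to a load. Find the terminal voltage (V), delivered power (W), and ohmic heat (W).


Step 1: V_terminal = OCV - I*R = 3.801 - 6.78 * 0.0799 = 3.2593 V
Step 2: P_out = V_terminal * I = 3.2593 * 6.78 = 22.10 W
Step 3: Q = I^2 * R = 6.78^2 * 0.0799 = 3.673 W

V=3.2593 V, P=22.10 W, Q=3.673 W


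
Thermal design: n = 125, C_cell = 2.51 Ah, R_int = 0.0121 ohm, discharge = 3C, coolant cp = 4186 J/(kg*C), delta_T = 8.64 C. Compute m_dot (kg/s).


Step 1: I = 3 * 2.51 = 7.53 A
Step 2: Q_cell = I^2 * R = 7.53^2 * 0.0121 = 0.68608 W
Step 3: Q_total = 125 * 0.68608 = 85.76 W
Step 4: m_dot = Q_total / (cp * dT) = 85.76 / (4186 * 8.64) = 0.002371 kg/s

0.002371 kg/s


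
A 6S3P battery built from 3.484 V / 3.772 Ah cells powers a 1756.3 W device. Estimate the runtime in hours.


Step 1: E_pack = Ns * V_cell * Np * C_cell = 6 * 3.484 * 3 * 3.772 = 236.55 Wh
Step 2: t = E_pack / P = 236.55 / 1756.3 = 0.1347 hr

0.1347 hr


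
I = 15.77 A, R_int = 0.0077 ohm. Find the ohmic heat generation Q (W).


I^2 = 248.69
Q = 248.69 * 0.0077 = 1.915 W

1.915 W


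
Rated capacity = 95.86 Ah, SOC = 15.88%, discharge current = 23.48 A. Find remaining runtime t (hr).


Step 1: remaining = SOC/100 * C_total = 15.88/100 * 95.86 = 15.223 Ah
Step 2: t = remaining / I = 15.223 / 23.48 = 0.6483 hr

0.6483 hr


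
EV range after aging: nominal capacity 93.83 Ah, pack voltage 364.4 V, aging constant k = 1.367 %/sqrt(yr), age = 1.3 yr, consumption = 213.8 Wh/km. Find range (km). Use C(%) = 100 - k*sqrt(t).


Step 1: capacity retention = 100 - 1.367 * sqrt(1.3) = 100 - 1.367 * 1.1402 = 98.441%
Step 2: C_now = 93.83 * 98.441/100 = 92.367 Ah
Step 3: E_pack = V * C_now = 364.4 * 92.367 = 33659 Wh
Step 4: range = E_pack / consumption = 33659 / 213.8 = 157.4 km

157.4 km


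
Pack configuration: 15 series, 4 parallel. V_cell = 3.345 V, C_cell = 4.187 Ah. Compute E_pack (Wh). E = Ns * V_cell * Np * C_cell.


V_pack = 15 * 3.345 = 50.175 V
C_pack = 4 * 4.187 = 16.748 Ah
E = V_pack * C_pack = 50.175 * 16.748 = 840.3 Wh

840.3 Wh


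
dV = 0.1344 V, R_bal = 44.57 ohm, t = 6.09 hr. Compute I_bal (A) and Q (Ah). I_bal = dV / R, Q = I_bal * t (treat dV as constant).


I_bal = dV / R = 0.1344 / 44.57 = 0.0030155 A
Q = I_bal * t = 0.0030155 * 6.09 = 0.01836 Ah

I=0.0030155 A, Q=0.01836 Ah


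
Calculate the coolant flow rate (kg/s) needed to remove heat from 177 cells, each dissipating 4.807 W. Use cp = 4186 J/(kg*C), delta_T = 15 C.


Q_total = 177 * 4.807 = 850.84 W
m_dot = Q_total / (cp * dT) = 850.84 / (4186 * 15) = 0.01355 kg/s

0.01355 kg/s


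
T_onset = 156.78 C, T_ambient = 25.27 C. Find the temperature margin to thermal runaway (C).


Safety margin = 156.78 C - 25.27 C = 131.51 C

131.51 C


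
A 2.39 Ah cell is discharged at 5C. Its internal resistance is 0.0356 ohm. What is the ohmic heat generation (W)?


Step 1: I = C_rate * capacity = 5 * 2.39 = 11.95 A
Step 2: Q = I^2 * R = 11.95^2 * 0.0356 = 142.8 * 0.0356 = 5.084 W

5.084 W


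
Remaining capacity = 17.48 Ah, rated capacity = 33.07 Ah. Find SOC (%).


SOC% = 17.48 / 33.07 * 100 = 52.86%

52.86%


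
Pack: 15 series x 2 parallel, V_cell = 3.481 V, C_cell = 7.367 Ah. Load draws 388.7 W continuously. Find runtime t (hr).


Step 1: E_pack = Ns * V_cell * Np * C_cell = 15 * 3.481 * 2 * 7.367 = 769.34 Wh
Step 2: t = E_pack / P = 769.34 / 388.7 = 1.979 hr

1.979 hr


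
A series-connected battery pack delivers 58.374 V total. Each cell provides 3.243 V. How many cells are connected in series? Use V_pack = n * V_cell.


Rearranging: n = V_pack / V_cell = 58.374 / 3.243 = 18 cells

18


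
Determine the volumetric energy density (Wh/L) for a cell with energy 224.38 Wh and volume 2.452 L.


ED = E / V = 224.38 / 2.452 = 91.51 Wh/L

91.51 Wh/L


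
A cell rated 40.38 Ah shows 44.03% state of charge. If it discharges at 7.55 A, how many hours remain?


Step 1: remaining = SOC/100 * C_total = 44.03/100 * 40.38 = 17.779 Ah
Step 2: t = remaining / I = 17.779 / 7.55 = 2.355 hr

2.355 hr


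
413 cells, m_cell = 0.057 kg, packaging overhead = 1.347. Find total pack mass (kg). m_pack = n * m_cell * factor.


m_pack = n * m_cell * overhead = 413 * 0.057 * 1.347 = 31.71 kg

31.71 kg


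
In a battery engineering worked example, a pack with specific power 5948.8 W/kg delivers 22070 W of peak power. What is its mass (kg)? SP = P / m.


m = P / SP = 22070 / 5948.8 = 3.710 kg

3.710 kg


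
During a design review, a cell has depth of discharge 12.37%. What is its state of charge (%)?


SOC = 100 - DOD = 100 - 12.37 = 87.63%

87.63%


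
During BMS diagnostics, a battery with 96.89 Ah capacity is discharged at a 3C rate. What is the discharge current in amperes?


I = C_rate * capacity = 3 * 96.89 = 290.67 A

290.67 A


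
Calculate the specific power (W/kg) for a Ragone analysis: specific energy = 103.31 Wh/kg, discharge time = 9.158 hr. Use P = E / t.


P_specific = E / t = 103.31 / 9.158 = 11.28 W/kg

11.28 W/kg


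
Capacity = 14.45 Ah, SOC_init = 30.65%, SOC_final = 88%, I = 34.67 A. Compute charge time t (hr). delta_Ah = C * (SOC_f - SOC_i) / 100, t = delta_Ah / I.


Step 1: dSOC = 88% - 30.65% = 57.35%
Step 2: delta_Ah = 14.45 * 57.35 / 100 = 8.2871 Ah
Step 3: t = 8.2871 / 34.67 = 0.2390 hr

0.2390 hr


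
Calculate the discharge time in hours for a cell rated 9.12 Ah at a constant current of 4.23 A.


Runtime = 9.12 Ah / 4.23 A = 2.156 hr

2.156 hr


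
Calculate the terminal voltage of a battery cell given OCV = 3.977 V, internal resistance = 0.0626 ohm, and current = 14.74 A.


IR drop = 14.74 * 0.0626 = 0.92272 V
V = 3.977 - 0.92272 = 3.054 V

3.054 V


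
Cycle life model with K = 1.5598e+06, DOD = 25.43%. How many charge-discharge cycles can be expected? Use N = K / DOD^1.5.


Step 1: DOD^1.5 = 25.43^1.5 = 128.24
Step 2: N = 1.5598e+06 / 128.24 = 12160 cycles

12160 cycles


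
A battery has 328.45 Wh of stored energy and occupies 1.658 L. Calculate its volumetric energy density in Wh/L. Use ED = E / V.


Volumetric ED = 328.45 Wh / 1.658 L = 198.1 Wh/L

198.1 Wh/L


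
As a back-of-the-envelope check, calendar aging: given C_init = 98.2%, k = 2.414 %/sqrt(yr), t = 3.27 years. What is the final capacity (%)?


Step 1: sqrt(3.27 yr) = 1.8083
Step 2: drop = 2.414 * 1.8083 = 4.3652
Step 3: C_final = 98.2 - 4.3652 = 93.83%

93.83%


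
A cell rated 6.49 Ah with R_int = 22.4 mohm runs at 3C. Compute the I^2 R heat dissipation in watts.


Convert: R = 22.4 mohm = 0.0224 ohm
Step 1: I = C_rate * capacity = 3 * 6.49 = 19.47 A
Step 2: Q = I^2 * R = 19.47^2 * 0.0224 = 379.08 * 0.0224 = 8.491 W

8.491 W


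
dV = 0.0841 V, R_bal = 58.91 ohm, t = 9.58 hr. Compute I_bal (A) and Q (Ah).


I_bal = dV / R = 0.0841 / 58.91 = 0.0014276 A
Q = I_bal * t = 0.0014276 * 9.58 = 0.01368 Ah

I=0.0014276 A, Q=0.01368 Ah


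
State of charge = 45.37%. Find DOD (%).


Complement of SOC: DOD = 100% - 45.37% = 54.63%

54.63%


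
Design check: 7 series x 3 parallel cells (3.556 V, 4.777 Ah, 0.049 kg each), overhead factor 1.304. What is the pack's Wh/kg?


Step 1: V_pack = 7 * 3.556 = 24.892 V
Step 2: C_pack = 3 * 4.777 = 14.331 Ah
Step 3: E_pack = V_pack * C_pack = 24.892 * 14.331 = 356.73 Wh
Step 4: m_pack = 7 * 3 * 0.049 * 1.304 = 1.3418 kg
Step 5: ED = E_pack / m_pack = 356.73 / 1.3418 = 265.9 Wh/kg

265.9 Wh/kg


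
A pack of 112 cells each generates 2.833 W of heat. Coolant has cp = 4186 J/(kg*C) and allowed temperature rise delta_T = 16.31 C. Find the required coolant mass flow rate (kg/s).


Step 1: Total heat Q = 112 * 2.833 W = 317.3 W
Step 2: denom = cp * dT = 4186 * 16.31 = 68274
Step 3: m_dot = 317.3 / 68274 = 0.004647 kg/s

0.004647 kg/s


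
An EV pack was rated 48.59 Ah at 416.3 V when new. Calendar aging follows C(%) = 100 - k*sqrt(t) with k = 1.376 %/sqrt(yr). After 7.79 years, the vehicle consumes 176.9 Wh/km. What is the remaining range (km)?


Step 1: capacity retention = 100 - 1.376 * sqrt(7.79) = 100 - 1.376 * 2.7911 = 96.159%
Step 2: C_now = 48.59 * 96.159/100 = 46.724 Ah
Step 3: E_pack = V * C_now = 416.3 * 46.724 = 19451 Wh
Step 4: range = E_pack / consumption = 19451 / 176.9 = 110.0 km

110.0 km


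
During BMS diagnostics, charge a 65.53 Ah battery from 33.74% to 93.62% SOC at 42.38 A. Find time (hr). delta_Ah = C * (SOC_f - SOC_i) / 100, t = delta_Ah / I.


Step 1: dSOC = 93.62% - 33.74% = 59.88%
Step 2: delta_Ah = 65.53 * 59.88 / 100 = 39.239 Ah
Step 3: t = 39.239 / 42.38 = 0.9259 hr

0.9259 hr


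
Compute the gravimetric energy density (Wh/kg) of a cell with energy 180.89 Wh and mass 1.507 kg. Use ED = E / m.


Specific energy = 180.89 Wh / 1.507 kg = 120.0 Wh/kg

120.0 Wh/kg


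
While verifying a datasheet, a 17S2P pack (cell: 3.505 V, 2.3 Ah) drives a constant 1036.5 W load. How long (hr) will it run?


Step 1: E_pack = Ns * V_cell * Np * C_cell = 17 * 3.505 * 2 * 2.3 = 274.09 Wh
Step 2: t = E_pack / P = 274.09 / 1036.5 = 0.2644 hr

0.2644 hr


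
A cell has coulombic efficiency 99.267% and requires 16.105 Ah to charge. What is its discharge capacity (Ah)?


Q_dis = eta/100 * Q_chg = 99.267/100 * 16.105 = 15.99 Ah

15.99 Ah


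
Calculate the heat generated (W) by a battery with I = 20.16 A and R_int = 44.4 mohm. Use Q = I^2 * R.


Convert: R = 44.4 mohm = 0.0444 ohm
I^2 = 406.43
Q = 406.43 * 0.0444 = 18.05 W

18.05 W


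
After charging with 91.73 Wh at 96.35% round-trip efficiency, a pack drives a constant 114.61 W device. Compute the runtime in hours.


Step 1: E_discharge = eta/100 * E_charge = 96.35/100 * 91.73 = 88.382 Wh
Step 2: t = E_discharge / P = 88.382 / 114.61 = 0.7712 hr

0.7712 hr


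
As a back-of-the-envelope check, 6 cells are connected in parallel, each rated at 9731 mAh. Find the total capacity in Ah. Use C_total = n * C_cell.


Convert: C_cell = 9731 mAh = 9.731 Ah
C_total = 6 * 9.731 = 58.386 Ah

58.386 Ah


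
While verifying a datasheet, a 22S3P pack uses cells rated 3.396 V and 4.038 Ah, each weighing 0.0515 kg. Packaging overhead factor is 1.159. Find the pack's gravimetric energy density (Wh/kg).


Step 1: V_pack = 22 * 3.396 = 74.712 V
Step 2: C_pack = 3 * 4.038 = 12.114 Ah
Step 3: E_pack = V_pack * C_pack = 74.712 * 12.114 = 905.06 Wh
Step 4: m_pack = 22 * 3 * 0.0515 * 1.159 = 3.9394 kg
Step 5: ED = E_pack / m_pack = 905.06 / 3.9394 = 229.7 Wh/kg

229.7 Wh/kg


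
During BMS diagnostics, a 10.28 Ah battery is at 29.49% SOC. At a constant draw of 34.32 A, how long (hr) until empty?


Step 1: remaining = SOC/100 * C_total = 29.49/100 * 10.28 = 3.0316 Ah
Step 2: t = remaining / I = 3.0316 / 34.32 = 0.08833 hr

0.08833 hr


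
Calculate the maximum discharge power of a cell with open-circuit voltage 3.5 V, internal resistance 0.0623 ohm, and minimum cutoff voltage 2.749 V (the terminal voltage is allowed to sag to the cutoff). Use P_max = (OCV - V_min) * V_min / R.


dV = OCV - V_min = 0.751 V (so I_max = dV / R)
P_max = dV * V_min / R = 0.751 * 2.749 / 0.0623 = 33.14 W

33.14 W


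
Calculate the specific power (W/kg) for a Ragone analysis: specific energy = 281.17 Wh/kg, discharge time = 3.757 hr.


P_specific = E / t = 281.17 / 3.757 = 74.84 W/kg

74.84 W/kg


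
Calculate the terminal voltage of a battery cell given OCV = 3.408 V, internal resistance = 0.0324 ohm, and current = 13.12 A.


V = OCV - I*R = 3.408 - 13.12 * 0.0324 = 2.983 V

2.983 V


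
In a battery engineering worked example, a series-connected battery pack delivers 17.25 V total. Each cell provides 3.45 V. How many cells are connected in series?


n = V_pack / V_cell = 17.25 / 3.45 = 5

5


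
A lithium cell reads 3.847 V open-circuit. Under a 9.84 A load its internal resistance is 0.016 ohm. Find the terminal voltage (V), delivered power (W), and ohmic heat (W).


Step 1: V_terminal = OCV - I*R = 3.847 - 9.84 * 0.016 = 3.6896 V
Step 2: P_out = V_terminal * I = 3.6896 * 9.84 = 36.31 W
Step 3: Q = I^2 * R = 9.84^2 * 0.016 = 1.549 W

V=3.6896 V, P=36.31 W, Q=1.549 W


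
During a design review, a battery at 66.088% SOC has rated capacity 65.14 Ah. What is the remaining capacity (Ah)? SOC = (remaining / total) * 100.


remaining = SOC / 100 * total = 66.088 / 100 * 65.14 = 43.05 Ah

43.05 Ah


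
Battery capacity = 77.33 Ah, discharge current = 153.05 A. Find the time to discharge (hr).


t = capacity / current = 77.33 / 153.05 = 0.5053 hr

0.5053 hr


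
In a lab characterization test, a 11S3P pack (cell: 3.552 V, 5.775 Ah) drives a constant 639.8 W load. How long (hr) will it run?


Step 1: E_pack = Ns * V_cell * Np * C_cell = 11 * 3.552 * 3 * 5.775 = 676.92 Wh
Step 2: t = E_pack / P = 676.92 / 639.8 = 1.058 hr

1.058 hr


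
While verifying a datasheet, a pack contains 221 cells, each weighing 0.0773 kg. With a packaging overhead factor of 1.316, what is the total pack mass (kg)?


m_pack = n * m_cell * overhead = 221 * 0.0773 * 1.316 = 22.48 kg

22.48 kg


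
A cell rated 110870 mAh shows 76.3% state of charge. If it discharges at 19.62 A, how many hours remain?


Convert: C_total = 110870 mAh = 110.87 Ah
Step 1: remaining = SOC/100 * C_total = 76.3/100 * 110.87 = 84.594 Ah
Step 2: t = remaining / I = 84.594 / 19.62 = 4.312 hr

4.312 hr


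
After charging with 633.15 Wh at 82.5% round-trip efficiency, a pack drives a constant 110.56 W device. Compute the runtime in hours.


Step 1: E_discharge = eta/100 * E_charge = 82.5/100 * 633.15 = 522.35 Wh
Step 2: t = E_discharge / P = 522.35 / 110.56 = 4.725 hr

4.725 hr


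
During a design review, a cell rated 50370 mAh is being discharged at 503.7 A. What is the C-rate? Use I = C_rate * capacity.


Convert: capacity = 50370 mAh = 50.37 Ah
Rearranging: C_rate = 503.7 / 50.37 = 10C

10C


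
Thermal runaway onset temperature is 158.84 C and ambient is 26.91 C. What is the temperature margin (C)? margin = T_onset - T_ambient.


Safety margin = 158.84 C - 26.91 C = 131.93 C

131.93 C


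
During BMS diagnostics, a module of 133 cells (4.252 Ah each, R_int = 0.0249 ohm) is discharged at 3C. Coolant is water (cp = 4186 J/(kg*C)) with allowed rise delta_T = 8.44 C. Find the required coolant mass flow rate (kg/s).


Step 1: I = 3 * 4.252 = 12.756 A
Step 2: Q_cell = I^2 * R = 12.756^2 * 0.0249 = 4.0516 W
Step 3: Q_total = 133 * 4.0516 = 538.86 W
Step 4: m_dot = Q_total / (cp * dT) = 538.86 / (4186 * 8.44) = 0.01525 kg/s

0.01525 kg/s


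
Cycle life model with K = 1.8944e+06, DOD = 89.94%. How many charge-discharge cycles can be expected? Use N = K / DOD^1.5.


Step 1: DOD^1.5 = 89.94^1.5 = 852.96
Step 2: N = 1.8944e+06 / 852.96 = 2221 cycles

2221 cycles


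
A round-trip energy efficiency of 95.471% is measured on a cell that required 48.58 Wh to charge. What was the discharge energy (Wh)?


E_dis = eta/100 * E_chg = 95.471/100 * 48.58 = 46.38 Wh

46.38 Wh


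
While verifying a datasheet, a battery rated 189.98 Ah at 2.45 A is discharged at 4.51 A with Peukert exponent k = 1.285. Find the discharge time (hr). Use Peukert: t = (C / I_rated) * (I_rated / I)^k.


Step 1: t_rated = C / I_rated = 189.98 / 2.45 = 77.543 hr
Step 2: ratio = 2.45 / 4.51 = 0.54324
Step 3: ratio^k = 0.54324^1.285 = 0.45652
Step 4: t = t_rated * ratio^k = 77.543 * 0.45652 = 35.40 hr

35.40 hr


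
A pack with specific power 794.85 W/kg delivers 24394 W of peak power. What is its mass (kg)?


m = P / SP = 24394 / 794.85 = 30.69 kg

30.69 kg


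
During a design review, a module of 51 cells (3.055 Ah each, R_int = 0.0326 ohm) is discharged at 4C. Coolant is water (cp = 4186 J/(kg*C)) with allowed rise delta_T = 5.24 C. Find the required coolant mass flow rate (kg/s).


Step 1: I = 4 * 3.055 = 12.22 A
Step 2: Q_cell = I^2 * R = 12.22^2 * 0.0326 = 4.8681 W
Step 3: Q_total = 51 * 4.8681 = 248.27 W
Step 4: m_dot = Q_total / (cp * dT) = 248.27 / (4186 * 5.24) = 0.01132 kg/s

0.01132 kg/s


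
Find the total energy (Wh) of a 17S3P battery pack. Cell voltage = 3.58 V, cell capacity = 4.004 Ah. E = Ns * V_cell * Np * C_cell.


E = Ns * Vcell * Np * Ccell = 17 * 3.58 * 3 * 4.004 = 731.1 Wh

731.1 Wh


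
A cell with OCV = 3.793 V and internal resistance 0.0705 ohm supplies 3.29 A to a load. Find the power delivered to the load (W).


Step 1: V_terminal = OCV - I*R = 3.793 - 3.29 * 0.0705 = 3.5611 V
Step 2: P_out = V_terminal * I = 3.5611 * 3.29 = 11.72 W

11.72 W


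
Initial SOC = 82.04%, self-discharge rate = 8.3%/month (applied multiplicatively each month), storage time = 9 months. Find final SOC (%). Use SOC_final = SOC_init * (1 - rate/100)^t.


decay = (1 - 8.3/100)^9 = 0.45848
SOC_final = 82.04 * 0.45848 = 37.61%

37.61%


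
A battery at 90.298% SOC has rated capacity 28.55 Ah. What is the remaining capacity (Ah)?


remaining = SOC / 100 * total = 90.298 / 100 * 28.55 = 25.78 Ah

25.78 Ah


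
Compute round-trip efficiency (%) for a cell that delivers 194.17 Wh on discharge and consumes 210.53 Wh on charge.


eta_e = E_dis / E_chg * 100 = 194.17 / 210.53 * 100 = 92.23%

92.23%


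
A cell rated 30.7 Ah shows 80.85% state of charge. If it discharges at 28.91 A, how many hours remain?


Step 1: remaining = SOC/100 * C_total = 80.85/100 * 30.7 = 24.821 Ah
Step 2: t = remaining / I = 24.821 / 28.91 = 0.8586 hr

0.8586 hr


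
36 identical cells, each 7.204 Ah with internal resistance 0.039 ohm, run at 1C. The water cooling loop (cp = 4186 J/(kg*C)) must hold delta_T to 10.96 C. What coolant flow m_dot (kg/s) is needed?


Step 1: I = 1 * 7.204 = 7.204 A
Step 2: Q_cell = I^2 * R = 7.204^2 * 0.039 = 2.024 W
Step 3: Q_total = 36 * 2.024 = 72.864 W
Step 4: m_dot = Q_total / (cp * dT) = 72.864 / (4186 * 10.96) = 0.001588 kg/s

0.001588 kg/s


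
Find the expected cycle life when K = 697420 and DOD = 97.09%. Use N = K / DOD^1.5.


DOD^1.5 = 956.67
N = K / DOD^1.5 = 697420 / 956.67 = 729.0

729.0 cycles


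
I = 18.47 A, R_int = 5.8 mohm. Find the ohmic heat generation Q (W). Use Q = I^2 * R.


Convert: R = 5.8 mohm = 0.0058 ohm
I^2 = 341.14
Q = 341.14 * 0.0058 = 1.979 W

1.979 W


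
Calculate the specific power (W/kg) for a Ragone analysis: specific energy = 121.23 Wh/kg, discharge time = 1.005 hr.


P_specific = E / t = 121.23 / 1.005 = 120.6 W/kg

120.6 W/kg


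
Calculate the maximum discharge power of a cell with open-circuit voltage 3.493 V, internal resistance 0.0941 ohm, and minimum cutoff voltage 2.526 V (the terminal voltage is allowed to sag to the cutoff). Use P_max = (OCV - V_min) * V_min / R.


dV = OCV - V_min = 0.967 V (so I_max = dV / R)
P_max = dV * V_min / R = 0.967 * 2.526 / 0.0941 = 25.96 W

25.96 W


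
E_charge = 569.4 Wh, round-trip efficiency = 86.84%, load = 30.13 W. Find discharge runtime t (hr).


Step 1: E_discharge = eta/100 * E_charge = 86.84/100 * 569.4 = 494.47 Wh
Step 2: t = E_discharge / P = 494.47 / 30.13 = 16.41 hr

16.41 hr


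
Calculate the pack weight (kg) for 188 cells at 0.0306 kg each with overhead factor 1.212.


Cell mass sum = 188 * 0.0306 = 5.7528 kg
With overhead 1.212: m_pack = 5.7528 * 1.212 = 6.972 kg

6.972 kg


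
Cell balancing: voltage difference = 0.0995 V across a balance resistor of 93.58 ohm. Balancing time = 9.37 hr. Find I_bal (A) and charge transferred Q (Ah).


I_bal = dV / R = 0.0995 / 93.58 = 0.0010633 A
Q = I_bal * t = 0.0010633 * 9.37 = 0.009963 Ah

I=0.0010633 A, Q=0.009963 Ah


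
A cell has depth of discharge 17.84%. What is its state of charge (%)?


SOC = 100 - DOD = 100 - 17.84 = 82.16%

82.16%


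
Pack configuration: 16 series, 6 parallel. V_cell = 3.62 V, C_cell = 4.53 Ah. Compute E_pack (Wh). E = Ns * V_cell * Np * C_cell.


E = Ns * Vcell * Np * Ccell = 16 * 3.62 * 6 * 4.53 = 1574 Wh

1574 Wh


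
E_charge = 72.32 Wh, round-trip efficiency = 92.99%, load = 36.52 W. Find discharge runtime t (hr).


Step 1: E_discharge = eta/100 * E_charge = 92.99/100 * 72.32 = 67.25 Wh
Step 2: t = E_discharge / P = 67.25 / 36.52 = 1.841 hr

1.841 hr


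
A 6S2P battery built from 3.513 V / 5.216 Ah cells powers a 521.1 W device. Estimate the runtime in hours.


Step 1: E_pack = Ns * V_cell * Np * C_cell = 6 * 3.513 * 2 * 5.216 = 219.89 Wh
Step 2: t = E_pack / P = 219.89 / 521.1 = 0.4220 hr

0.4220 hr


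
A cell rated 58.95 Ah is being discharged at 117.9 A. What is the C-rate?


C_rate = I / capacity = 117.9 / 58.95 = 2C

2C


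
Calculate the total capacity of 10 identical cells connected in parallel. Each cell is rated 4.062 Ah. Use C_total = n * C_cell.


Parallel capacities add: 10 * 4.062 Ah = 40.62 Ah

40.62 Ah


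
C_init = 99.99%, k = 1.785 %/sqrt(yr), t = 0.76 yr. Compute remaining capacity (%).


Step 1: sqrt(0.76 yr) = 0.87178
Step 2: drop = 1.785 * 0.87178 = 1.5561
Step 3: C_final = 99.99 - 1.5561 = 98.43%

98.43%


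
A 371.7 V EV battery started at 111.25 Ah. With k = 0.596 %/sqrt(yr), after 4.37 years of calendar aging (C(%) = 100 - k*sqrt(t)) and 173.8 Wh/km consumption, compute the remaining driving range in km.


Step 1: capacity retention = 100 - 0.596 * sqrt(4.37) = 100 - 0.596 * 2.0905 = 98.754%
Step 2: C_now = 111.25 * 98.754/100 = 109.86 Ah
Step 3: E_pack = V * C_now = 371.7 * 109.86 = 40835 Wh
Step 4: range = E_pack / consumption = 40835 / 173.8 = 235.0 km

235.0 km
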